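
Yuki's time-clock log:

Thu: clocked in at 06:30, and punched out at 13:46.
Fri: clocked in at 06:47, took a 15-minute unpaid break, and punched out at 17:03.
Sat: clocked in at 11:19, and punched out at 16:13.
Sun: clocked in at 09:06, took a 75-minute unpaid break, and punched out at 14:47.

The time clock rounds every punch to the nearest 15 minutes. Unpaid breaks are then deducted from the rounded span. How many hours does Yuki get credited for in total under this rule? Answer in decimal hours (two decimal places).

Thu: in 06:30→06:30, out 13:46→13:45; 7 h 15 min
Fri: in 06:47→06:45, out 17:03→17:00; 10 h 15 min − 15 min = 10 h 0 min
Sat: in 11:19→11:15, out 16:13→16:15; 5 h 0 min
Sun: in 09:06→09:00, out 14:47→14:45; 5 h 45 min − 75 min = 4 h 30 min
Total credited: 26 h 45 min.

26.75 hours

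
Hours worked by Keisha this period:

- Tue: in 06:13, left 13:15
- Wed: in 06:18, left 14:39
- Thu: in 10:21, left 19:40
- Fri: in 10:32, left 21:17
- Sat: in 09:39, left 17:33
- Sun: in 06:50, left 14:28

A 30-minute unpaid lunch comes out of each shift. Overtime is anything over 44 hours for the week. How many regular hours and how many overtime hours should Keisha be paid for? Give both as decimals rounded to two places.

Tue: 06:13–13:15 = 7 h 2 min; less 30 min break → 6 h 32 min
Wed: 06:18–14:39 = 8 h 21 min; less 30 min break → 7 h 51 min
Thu: 10:21–19:40 = 9 h 19 min; less 30 min break → 8 h 49 min
Fri: 10:32–21:17 = 10 h 45 min; less 30 min break → 10 h 15 min
Sat: 09:39–17:33 = 7 h 54 min; less 30 min break → 7 h 24 min
Sun: 06:50–14:28 = 7 h 38 min; less 30 min break → 7 h 8 min
Total worked: 47 h 59 min = 47.98 h.
Threshold 44 h → overtime 3 h 59 min, regular 44 h 0 min.

Regular 44.00 hours, overtime 3.98 hours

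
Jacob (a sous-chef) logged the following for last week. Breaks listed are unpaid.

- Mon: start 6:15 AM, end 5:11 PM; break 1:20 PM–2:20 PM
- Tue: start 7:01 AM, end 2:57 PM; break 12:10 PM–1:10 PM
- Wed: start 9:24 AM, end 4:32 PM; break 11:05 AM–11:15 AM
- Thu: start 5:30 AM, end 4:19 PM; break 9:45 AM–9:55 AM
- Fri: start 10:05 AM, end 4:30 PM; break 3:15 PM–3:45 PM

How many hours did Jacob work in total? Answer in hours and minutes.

40 h 24 min

Mon: 6:15 AM–5:11 PM = 10 h 56 min; less 60 min break → 9 h 56 min
Tue: 7:01 AM–2:57 PM = 7 h 56 min; less 60 min break → 6 h 56 min
Wed: 9:24 AM–4:32 PM = 7 h 8 min; less 10 min break → 6 h 58 min
Thu: 5:30 AM–4:19 PM = 10 h 49 min; less 10 min break → 10 h 39 min
Fri: 10:05 AM–4:30 PM = 6 h 25 min; less 30 min break → 5 h 55 min
Total: 9 h 56 min + 6 h 56 min + 6 h 58 min + 10 h 39 min + 5 h 55 min = 40 h 24 min.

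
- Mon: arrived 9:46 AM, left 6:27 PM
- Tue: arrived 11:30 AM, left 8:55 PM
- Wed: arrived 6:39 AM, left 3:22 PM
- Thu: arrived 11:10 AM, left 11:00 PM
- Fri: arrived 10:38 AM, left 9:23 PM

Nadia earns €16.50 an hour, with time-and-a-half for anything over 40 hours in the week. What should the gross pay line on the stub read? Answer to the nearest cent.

Mon: 9:46 AM–6:27 PM = 8 h 41 min
Tue: 11:30 AM–8:55 PM = 9 h 25 min
Wed: 6:39 AM–3:22 PM = 8 h 43 min
Thu: 11:10 AM–11:00 PM = 11 h 50 min
Fri: 10:38 AM–9:23 PM = 10 h 45 min
Total worked: 49 h 24 min = 2964 min.
Regular 40 h 0 min = 2400 min at €16.50/h; overtime 9 h 24 min = 564 min at €24.75/h.
Pay = (2400 × €16.50 + 564 × €24.75) ÷ 60 = €892.65.

€892.65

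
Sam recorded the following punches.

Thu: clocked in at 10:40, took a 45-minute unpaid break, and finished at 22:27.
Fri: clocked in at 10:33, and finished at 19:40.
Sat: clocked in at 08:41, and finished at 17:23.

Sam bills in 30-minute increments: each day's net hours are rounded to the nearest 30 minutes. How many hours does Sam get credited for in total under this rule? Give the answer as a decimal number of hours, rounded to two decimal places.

Thu: 10:40–22:27 = 11 h 47 min − 45 min = 11 h 2 min → rounds to 11 h 0 min
Fri: 10:33–19:40 = 9 h 7 min → rounds to 9 h 0 min
Sat: 08:41–17:23 = 8 h 42 min → rounds to 8 h 30 min
Total credited: 28 h 30 min.

28.50 hours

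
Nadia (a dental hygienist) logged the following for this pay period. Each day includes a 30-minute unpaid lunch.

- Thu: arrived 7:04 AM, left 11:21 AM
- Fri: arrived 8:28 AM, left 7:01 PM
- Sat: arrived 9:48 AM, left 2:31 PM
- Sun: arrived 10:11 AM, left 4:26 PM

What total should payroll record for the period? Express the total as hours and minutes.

Thu: 7:04 AM–11:21 AM = 4 h 17 min; less 30 min break → 3 h 47 min
Fri: 8:28 AM–7:01 PM = 10 h 33 min; less 30 min break → 10 h 3 min
Sat: 9:48 AM–2:31 PM = 4 h 43 min; less 30 min break → 4 h 13 min
Sun: 10:11 AM–4:26 PM = 6 h 15 min; less 30 min break → 5 h 45 min
Total: 3 h 47 min + 10 h 3 min + 4 h 13 min + 5 h 45 min = 23 h 48 min.

23 h 48 min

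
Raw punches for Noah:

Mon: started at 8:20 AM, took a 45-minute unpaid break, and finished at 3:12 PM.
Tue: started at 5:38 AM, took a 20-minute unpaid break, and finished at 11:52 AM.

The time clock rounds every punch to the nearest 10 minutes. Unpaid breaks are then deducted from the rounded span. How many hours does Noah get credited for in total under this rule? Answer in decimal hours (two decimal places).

Mon: in 8:20 AM→8:20 AM, out 3:12 PM→3:10 PM; 6 h 50 min − 45 min = 6 h 5 min
Tue: in 5:38 AM→5:40 AM, out 11:52 AM→11:50 AM; 6 h 10 min − 20 min = 5 h 50 min
Total credited: 11 h 55 min.

11.92 hours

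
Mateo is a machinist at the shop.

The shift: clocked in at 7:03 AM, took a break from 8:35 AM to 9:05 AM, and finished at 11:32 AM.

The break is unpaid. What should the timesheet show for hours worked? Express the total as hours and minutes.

The shift: 7:03 AM–11:32 AM = 4 h 29 min; less 30 min break → 3 h 59 min

3 h 59 min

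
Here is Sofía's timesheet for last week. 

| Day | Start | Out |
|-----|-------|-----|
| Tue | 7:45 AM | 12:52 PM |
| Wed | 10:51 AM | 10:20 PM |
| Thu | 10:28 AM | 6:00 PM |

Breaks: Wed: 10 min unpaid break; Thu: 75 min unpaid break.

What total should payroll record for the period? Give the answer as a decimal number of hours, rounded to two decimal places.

Tue: 7:45 AM–12:52 PM = 5 h 7 min
Wed: 10:51 AM–10:20 PM = 11 h 29 min; less 10 min break → 11 h 19 min
Thu: 10:28 AM–6:00 PM = 7 h 32 min; less 75 min break → 6 h 17 min
Total: 5 h 7 min + 11 h 19 min + 6 h 17 min = 22 h 43 min.

22.72 hours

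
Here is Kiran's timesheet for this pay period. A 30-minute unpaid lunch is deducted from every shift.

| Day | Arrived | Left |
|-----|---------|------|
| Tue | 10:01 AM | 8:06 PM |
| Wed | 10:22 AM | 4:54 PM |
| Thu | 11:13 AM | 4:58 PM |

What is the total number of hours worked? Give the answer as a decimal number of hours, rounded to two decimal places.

Tue: 10:01 AM–8:06 PM = 10 h 5 min; less 30 min break → 9 h 35 min
Wed: 10:22 AM–4:54 PM = 6 h 32 min; less 30 min break → 6 h 2 min
Thu: 11:13 AM–4:58 PM = 5 h 45 min; less 30 min break → 5 h 15 min
Total: 9 h 35 min + 6 h 2 min + 5 h 15 min = 20 h 52 min.

20.87 hours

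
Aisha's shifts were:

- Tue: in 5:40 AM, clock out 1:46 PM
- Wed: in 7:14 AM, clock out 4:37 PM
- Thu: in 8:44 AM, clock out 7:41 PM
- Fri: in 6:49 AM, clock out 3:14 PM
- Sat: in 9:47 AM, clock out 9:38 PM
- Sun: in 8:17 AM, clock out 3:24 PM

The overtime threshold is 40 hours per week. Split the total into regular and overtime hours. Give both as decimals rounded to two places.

Regular 40.00 hours, overtime 15.82 hours

Tue: 5:40 AM–1:46 PM = 8 h 6 min
Wed: 7:14 AM–4:37 PM = 9 h 23 min
Thu: 8:44 AM–7:41 PM = 10 h 57 min
Fri: 6:49 AM–3:14 PM = 8 h 25 min
Sat: 9:47 AM–9:38 PM = 11 h 51 min
Sun: 8:17 AM–3:24 PM = 7 h 7 min
Total worked: 55 h 49 min = 55.82 h.
Threshold 40 h → overtime 15 h 49 min, regular 40 h 0 min.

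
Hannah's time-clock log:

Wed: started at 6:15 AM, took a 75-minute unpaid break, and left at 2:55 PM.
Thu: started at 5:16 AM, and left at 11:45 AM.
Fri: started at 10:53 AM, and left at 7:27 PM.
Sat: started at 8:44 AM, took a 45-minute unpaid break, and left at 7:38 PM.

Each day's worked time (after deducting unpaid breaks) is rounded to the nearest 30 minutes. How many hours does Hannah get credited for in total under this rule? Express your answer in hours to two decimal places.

32.50 hours

Wed: 6:15 AM–2:55 PM = 8 h 40 min − 75 min = 7 h 25 min → rounds to 7 h 30 min
Thu: 5:16 AM–11:45 AM = 6 h 29 min → rounds to 6 h 30 min
Fri: 10:53 AM–7:27 PM = 8 h 34 min → rounds to 8 h 30 min
Sat: 8:44 AM–7:38 PM = 10 h 54 min − 45 min = 10 h 9 min → rounds to 10 h 0 min
Total credited: 32 h 30 min.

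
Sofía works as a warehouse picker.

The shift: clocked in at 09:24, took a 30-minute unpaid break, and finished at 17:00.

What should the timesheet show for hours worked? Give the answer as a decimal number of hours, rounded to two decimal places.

7.10 hours

The shift: 09:24–17:00 = 7 h 36 min; less 30 min break → 7 h 6 min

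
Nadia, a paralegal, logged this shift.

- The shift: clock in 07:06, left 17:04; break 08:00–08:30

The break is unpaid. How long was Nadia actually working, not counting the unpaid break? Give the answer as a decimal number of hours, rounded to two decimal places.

9.47 hours

The shift: 07:06–17:04 = 9 h 58 min; less 30 min break → 9 h 28 min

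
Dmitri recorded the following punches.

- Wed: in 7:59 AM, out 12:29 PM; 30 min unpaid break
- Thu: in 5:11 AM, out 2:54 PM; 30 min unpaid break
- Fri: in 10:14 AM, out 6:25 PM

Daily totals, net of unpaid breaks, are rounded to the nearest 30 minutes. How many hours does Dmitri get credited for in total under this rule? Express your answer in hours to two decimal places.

21.00 hours

Wed: 7:59 AM–12:29 PM = 4 h 30 min − 30 min = 4 h 0 min → rounds to 4 h 0 min
Thu: 5:11 AM–2:54 PM = 9 h 43 min − 30 min = 9 h 13 min → rounds to 9 h 0 min
Fri: 10:14 AM–6:25 PM = 8 h 11 min → rounds to 8 h 0 min
Total credited: 21 h 0 min.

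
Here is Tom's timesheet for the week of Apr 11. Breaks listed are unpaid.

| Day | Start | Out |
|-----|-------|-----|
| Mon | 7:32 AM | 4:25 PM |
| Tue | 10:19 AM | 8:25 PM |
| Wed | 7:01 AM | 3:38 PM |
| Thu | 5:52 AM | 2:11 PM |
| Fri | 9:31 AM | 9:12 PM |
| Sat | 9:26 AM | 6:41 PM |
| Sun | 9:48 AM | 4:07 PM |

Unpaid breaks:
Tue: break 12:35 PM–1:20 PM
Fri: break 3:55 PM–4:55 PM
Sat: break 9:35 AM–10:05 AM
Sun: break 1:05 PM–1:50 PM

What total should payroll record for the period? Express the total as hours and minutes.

Mon: 7:32 AM–4:25 PM = 8 h 53 min
Tue: 10:19 AM–8:25 PM = 10 h 6 min; less 45 min break → 9 h 21 min
Wed: 7:01 AM–3:38 PM = 8 h 37 min
Thu: 5:52 AM–2:11 PM = 8 h 19 min
Fri: 9:31 AM–9:12 PM = 11 h 41 min; less 60 min break → 10 h 41 min
Sat: 9:26 AM–6:41 PM = 9 h 15 min; less 30 min break → 8 h 45 min
Sun: 9:48 AM–4:07 PM = 6 h 19 min; less 45 min break → 5 h 34 min
Total: 8 h 53 min + 9 h 21 min + 8 h 37 min + 8 h 19 min + 10 h 41 min + 8 h 45 min + 5 h 34 min = 60 h 10 min.

60 h 10 min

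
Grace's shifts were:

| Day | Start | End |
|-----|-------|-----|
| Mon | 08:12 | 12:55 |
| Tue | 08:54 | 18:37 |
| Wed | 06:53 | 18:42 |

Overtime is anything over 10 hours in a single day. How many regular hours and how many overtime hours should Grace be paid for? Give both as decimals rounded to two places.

Regular 24.43 hours, overtime 1.82 hours

Mon: 08:12–12:55 = 4 h 43 min
Tue: 08:54–18:37 = 9 h 43 min
Wed: 06:53–18:42 = 11 h 49 min
Mon reg 4 h 43 min / OT 0 h 0 min; Tue reg 9 h 43 min / OT 0 h 0 min; Wed reg 10 h 0 min / OT 1 h 49 min.
Totals: regular 24 h 26 min, overtime 1 h 49 min.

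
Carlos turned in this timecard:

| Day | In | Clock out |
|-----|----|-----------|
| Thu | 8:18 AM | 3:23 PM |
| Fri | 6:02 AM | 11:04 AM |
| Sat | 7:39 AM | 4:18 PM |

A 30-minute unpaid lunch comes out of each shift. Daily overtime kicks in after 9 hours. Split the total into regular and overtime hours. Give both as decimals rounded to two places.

Thu: 8:18 AM–3:23 PM = 7 h 5 min; less 30 min break → 6 h 35 min
Fri: 6:02 AM–11:04 AM = 5 h 2 min; less 30 min break → 4 h 32 min
Sat: 7:39 AM–4:18 PM = 8 h 39 min; less 30 min break → 8 h 9 min
Thu reg 6 h 35 min / OT 0 h 0 min; Fri reg 4 h 32 min / OT 0 h 0 min; Sat reg 8 h 9 min / OT 0 h 0 min.
Totals: regular 19 h 16 min, overtime 0 h 0 min.

Regular 19.27 hours, overtime 0.00 hours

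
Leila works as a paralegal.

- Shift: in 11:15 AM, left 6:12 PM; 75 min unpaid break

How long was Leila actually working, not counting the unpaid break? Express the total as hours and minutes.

Shift: 11:15 AM–6:12 PM = 6 h 57 min; less 75 min break → 5 h 42 min

5 h 42 min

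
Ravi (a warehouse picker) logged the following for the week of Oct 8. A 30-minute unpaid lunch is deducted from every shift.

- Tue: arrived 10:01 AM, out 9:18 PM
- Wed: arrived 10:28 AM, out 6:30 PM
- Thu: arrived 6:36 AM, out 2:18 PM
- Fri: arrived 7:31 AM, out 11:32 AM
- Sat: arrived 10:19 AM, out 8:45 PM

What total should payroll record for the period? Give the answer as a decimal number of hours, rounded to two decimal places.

38.97 hours

Tue: 10:01 AM–9:18 PM = 11 h 17 min; less 30 min break → 10 h 47 min
Wed: 10:28 AM–6:30 PM = 8 h 2 min; less 30 min break → 7 h 32 min
Thu: 6:36 AM–2:18 PM = 7 h 42 min; less 30 min break → 7 h 12 min
Fri: 7:31 AM–11:32 AM = 4 h 1 min; less 30 min break → 3 h 31 min
Sat: 10:19 AM–8:45 PM = 10 h 26 min; less 30 min break → 9 h 56 min
Total: 10 h 47 min + 7 h 32 min + 7 h 12 min + 3 h 31 min + 9 h 56 min = 38 h 58 min.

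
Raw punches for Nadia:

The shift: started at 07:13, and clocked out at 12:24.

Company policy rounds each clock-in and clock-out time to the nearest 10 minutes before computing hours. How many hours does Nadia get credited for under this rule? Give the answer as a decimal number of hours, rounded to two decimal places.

5.17 hours

The shift: in 07:13→07:10, out 12:24→12:20; 5 h 10 min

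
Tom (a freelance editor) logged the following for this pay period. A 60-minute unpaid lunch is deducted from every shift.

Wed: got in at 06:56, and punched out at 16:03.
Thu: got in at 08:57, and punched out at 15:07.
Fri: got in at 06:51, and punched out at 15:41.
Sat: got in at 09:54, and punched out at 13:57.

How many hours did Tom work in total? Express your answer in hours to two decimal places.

Wed: 06:56–16:03 = 9 h 7 min; less 60 min break → 8 h 7 min
Thu: 08:57–15:07 = 6 h 10 min; less 60 min break → 5 h 10 min
Fri: 06:51–15:41 = 8 h 50 min; less 60 min break → 7 h 50 min
Sat: 09:54–13:57 = 4 h 3 min; less 60 min break → 3 h 3 min
Total: 8 h 7 min + 5 h 10 min + 7 h 50 min + 3 h 3 min = 24 h 10 min.

24.17 hours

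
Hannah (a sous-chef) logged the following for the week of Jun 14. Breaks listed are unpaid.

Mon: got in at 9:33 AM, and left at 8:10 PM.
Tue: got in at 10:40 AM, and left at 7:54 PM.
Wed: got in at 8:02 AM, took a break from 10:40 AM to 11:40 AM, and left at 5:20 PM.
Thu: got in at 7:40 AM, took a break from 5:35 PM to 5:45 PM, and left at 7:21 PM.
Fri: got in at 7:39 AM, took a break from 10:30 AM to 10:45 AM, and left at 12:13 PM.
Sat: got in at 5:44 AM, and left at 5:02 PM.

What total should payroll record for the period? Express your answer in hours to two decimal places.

Mon: 9:33 AM–8:10 PM = 10 h 37 min
Tue: 10:40 AM–7:54 PM = 9 h 14 min
Wed: 8:02 AM–5:20 PM = 9 h 18 min; less 60 min break → 8 h 18 min
Thu: 7:40 AM–7:21 PM = 11 h 41 min; less 10 min break → 11 h 31 min
Fri: 7:39 AM–12:13 PM = 4 h 34 min; less 15 min break → 4 h 19 min
Sat: 5:44 AM–5:02 PM = 11 h 18 min
Total: 10 h 37 min + 9 h 14 min + 8 h 18 min + 11 h 31 min + 4 h 19 min + 11 h 18 min = 55 h 17 min.

55.28 hours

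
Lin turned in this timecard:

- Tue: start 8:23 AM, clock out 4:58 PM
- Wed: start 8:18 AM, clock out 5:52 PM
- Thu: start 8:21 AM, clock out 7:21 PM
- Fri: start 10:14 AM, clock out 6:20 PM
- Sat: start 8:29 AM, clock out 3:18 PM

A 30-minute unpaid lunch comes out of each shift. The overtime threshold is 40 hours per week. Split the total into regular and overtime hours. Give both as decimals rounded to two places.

Tue: 8:23 AM–4:58 PM = 8 h 35 min; less 30 min break → 8 h 5 min
Wed: 8:18 AM–5:52 PM = 9 h 34 min; less 30 min break → 9 h 4 min
Thu: 8:21 AM–7:21 PM = 11 h 0 min; less 30 min break → 10 h 30 min
Fri: 10:14 AM–6:20 PM = 8 h 6 min; less 30 min break → 7 h 36 min
Sat: 8:29 AM–3:18 PM = 6 h 49 min; less 30 min break → 6 h 19 min
Total worked: 41 h 34 min = 41.57 h.
Threshold 40 h → overtime 1 h 34 min, regular 40 h 0 min.

Regular 40.00 hours, overtime 1.57 hours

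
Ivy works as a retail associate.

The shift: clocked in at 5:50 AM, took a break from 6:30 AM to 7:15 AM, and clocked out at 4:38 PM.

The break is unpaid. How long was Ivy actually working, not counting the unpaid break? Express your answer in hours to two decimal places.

The shift: 5:50 AM–4:38 PM = 10 h 48 min; less 45 min break → 10 h 3 min

10.05 hours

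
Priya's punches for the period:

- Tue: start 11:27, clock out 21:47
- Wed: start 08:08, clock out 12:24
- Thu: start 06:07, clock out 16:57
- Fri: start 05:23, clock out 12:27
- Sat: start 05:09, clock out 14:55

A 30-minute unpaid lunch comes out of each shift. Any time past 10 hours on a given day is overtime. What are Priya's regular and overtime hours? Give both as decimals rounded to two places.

Tue: 11:27–21:47 = 10 h 20 min; less 30 min break → 9 h 50 min
Wed: 08:08–12:24 = 4 h 16 min; less 30 min break → 3 h 46 min
Thu: 06:07–16:57 = 10 h 50 min; less 30 min break → 10 h 20 min
Fri: 05:23–12:27 = 7 h 4 min; less 30 min break → 6 h 34 min
Sat: 05:09–14:55 = 9 h 46 min; less 30 min break → 9 h 16 min
Tue reg 9 h 50 min / OT 0 h 0 min; Wed reg 3 h 46 min / OT 0 h 0 min; Thu reg 10 h 0 min / OT 0 h 20 min; Fri reg 6 h 34 min / OT 0 h 0 min; Sat reg 9 h 16 min / OT 0 h 0 min.
Totals: regular 39 h 26 min, overtime 0 h 20 min.

Regular 39.43 hours, overtime 0.33 hours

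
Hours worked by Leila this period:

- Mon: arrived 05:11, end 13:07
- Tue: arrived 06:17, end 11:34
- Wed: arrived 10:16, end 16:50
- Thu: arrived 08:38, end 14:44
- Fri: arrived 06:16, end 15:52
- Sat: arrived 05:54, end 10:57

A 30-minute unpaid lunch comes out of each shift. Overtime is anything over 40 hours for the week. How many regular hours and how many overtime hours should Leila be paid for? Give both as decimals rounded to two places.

Regular 37.53 hours, overtime 0.00 hours

Mon: 05:11–13:07 = 7 h 56 min; less 30 min break → 7 h 26 min
Tue: 06:17–11:34 = 5 h 17 min; less 30 min break → 4 h 47 min
Wed: 10:16–16:50 = 6 h 34 min; less 30 min break → 6 h 4 min
Thu: 08:38–14:44 = 6 h 6 min; less 30 min break → 5 h 36 min
Fri: 06:16–15:52 = 9 h 36 min; less 30 min break → 9 h 6 min
Sat: 05:54–10:57 = 5 h 3 min; less 30 min break → 4 h 33 min
Total worked: 37 h 32 min = 37.53 h.
Threshold 40 h → overtime 0 h 0 min, regular 37 h 32 min.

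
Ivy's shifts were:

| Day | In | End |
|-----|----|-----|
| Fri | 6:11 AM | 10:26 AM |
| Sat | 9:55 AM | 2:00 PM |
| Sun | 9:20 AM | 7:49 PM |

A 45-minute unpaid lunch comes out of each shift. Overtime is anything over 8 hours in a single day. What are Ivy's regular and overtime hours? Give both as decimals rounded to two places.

Regular 14.83 hours, overtime 1.73 hours

Fri: 6:11 AM–10:26 AM = 4 h 15 min; less 45 min break → 3 h 30 min
Sat: 9:55 AM–2:00 PM = 4 h 5 min; less 45 min break → 3 h 20 min
Sun: 9:20 AM–7:49 PM = 10 h 29 min; less 45 min break → 9 h 44 min
Fri reg 3 h 30 min / OT 0 h 0 min; Sat reg 3 h 20 min / OT 0 h 0 min; Sun reg 8 h 0 min / OT 1 h 44 min.
Totals: regular 14 h 50 min, overtime 1 h 44 min.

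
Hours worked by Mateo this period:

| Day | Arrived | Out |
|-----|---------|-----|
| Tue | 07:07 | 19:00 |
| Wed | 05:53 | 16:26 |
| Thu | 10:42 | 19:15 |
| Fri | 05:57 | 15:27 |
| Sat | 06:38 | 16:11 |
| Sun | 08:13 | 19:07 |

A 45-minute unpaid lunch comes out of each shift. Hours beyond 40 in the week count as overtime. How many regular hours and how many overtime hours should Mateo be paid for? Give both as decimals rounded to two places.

Regular 40.00 hours, overtime 16.43 hours

Tue: 07:07–19:00 = 11 h 53 min; less 45 min break → 11 h 8 min
Wed: 05:53–16:26 = 10 h 33 min; less 45 min break → 9 h 48 min
Thu: 10:42–19:15 = 8 h 33 min; less 45 min break → 7 h 48 min
Fri: 05:57–15:27 = 9 h 30 min; less 45 min break → 8 h 45 min
Sat: 06:38–16:11 = 9 h 33 min; less 45 min break → 8 h 48 min
Sun: 08:13–19:07 = 10 h 54 min; less 45 min break → 10 h 9 min
Total worked: 56 h 26 min = 56.43 h.
Threshold 40 h → overtime 16 h 26 min, regular 40 h 0 min.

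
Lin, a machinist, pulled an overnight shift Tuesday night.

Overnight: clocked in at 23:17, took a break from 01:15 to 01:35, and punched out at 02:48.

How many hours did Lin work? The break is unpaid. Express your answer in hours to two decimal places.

Overnight: 23:17 → midnight = 0 h 43 min; midnight → 02:48 = 2 h 48 min; span 3 h 31 min; less 20 min break → 3 h 11 min

3.18 hours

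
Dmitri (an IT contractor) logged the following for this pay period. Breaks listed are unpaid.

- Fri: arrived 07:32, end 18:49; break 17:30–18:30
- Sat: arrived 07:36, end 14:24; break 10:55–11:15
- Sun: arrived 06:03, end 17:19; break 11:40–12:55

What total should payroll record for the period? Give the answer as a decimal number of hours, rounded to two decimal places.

Fri: 07:32–18:49 = 11 h 17 min; less 60 min break → 10 h 17 min
Sat: 07:36–14:24 = 6 h 48 min; less 20 min break → 6 h 28 min
Sun: 06:03–17:19 = 11 h 16 min; less 75 min break → 10 h 1 min
Total: 10 h 17 min + 6 h 28 min + 10 h 1 min = 26 h 46 min.

26.77 hours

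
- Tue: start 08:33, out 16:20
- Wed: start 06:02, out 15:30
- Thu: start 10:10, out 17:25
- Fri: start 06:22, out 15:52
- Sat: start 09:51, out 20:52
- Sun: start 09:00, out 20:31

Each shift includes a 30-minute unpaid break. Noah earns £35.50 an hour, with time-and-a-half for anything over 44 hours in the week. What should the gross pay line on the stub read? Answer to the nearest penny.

£2069.65

Tue: 08:33–16:20 = 7 h 47 min; less 30 min break → 7 h 17 min
Wed: 06:02–15:30 = 9 h 28 min; less 30 min break → 8 h 58 min
Thu: 10:10–17:25 = 7 h 15 min; less 30 min break → 6 h 45 min
Fri: 06:22–15:52 = 9 h 30 min; less 30 min break → 9 h 0 min
Sat: 09:51–20:52 = 11 h 1 min; less 30 min break → 10 h 31 min
Sun: 09:00–20:31 = 11 h 31 min; less 30 min break → 11 h 1 min
Total worked: 53 h 32 min = 3212 min.
Regular 44 h 0 min = 2640 min at £35.50/h; overtime 9 h 32 min = 572 min at £53.25/h.
Pay = (2640 × £35.50 + 572 × £53.25) ÷ 60 = £2069.65.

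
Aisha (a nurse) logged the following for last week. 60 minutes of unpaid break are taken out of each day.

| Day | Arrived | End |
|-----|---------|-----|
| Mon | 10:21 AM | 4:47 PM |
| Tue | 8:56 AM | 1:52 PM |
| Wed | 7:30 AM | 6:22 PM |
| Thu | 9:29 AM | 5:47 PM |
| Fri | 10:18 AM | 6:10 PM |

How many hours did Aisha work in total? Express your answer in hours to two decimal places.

33.40 hours

Mon: 10:21 AM–4:47 PM = 6 h 26 min; less 60 min break → 5 h 26 min
Tue: 8:56 AM–1:52 PM = 4 h 56 min; less 60 min break → 3 h 56 min
Wed: 7:30 AM–6:22 PM = 10 h 52 min; less 60 min break → 9 h 52 min
Thu: 9:29 AM–5:47 PM = 8 h 18 min; less 60 min break → 7 h 18 min
Fri: 10:18 AM–6:10 PM = 7 h 52 min; less 60 min break → 6 h 52 min
Total: 5 h 26 min + 3 h 56 min + 9 h 52 min + 7 h 18 min + 6 h 52 min = 33 h 24 min.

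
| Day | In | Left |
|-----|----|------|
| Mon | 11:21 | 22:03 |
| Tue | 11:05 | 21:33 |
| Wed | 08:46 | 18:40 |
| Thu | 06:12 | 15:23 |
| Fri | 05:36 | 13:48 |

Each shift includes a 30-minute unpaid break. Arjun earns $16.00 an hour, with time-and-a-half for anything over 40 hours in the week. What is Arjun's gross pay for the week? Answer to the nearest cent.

Mon: 11:21–22:03 = 10 h 42 min; less 30 min break → 10 h 12 min
Tue: 11:05–21:33 = 10 h 28 min; less 30 min break → 9 h 58 min
Wed: 08:46–18:40 = 9 h 54 min; less 30 min break → 9 h 24 min
Thu: 06:12–15:23 = 9 h 11 min; less 30 min break → 8 h 41 min
Fri: 05:36–13:48 = 8 h 12 min; less 30 min break → 7 h 42 min
Total worked: 45 h 57 min = 2757 min.
Regular 40 h 0 min = 2400 min at $16.00/h; overtime 5 h 57 min = 357 min at $24.00/h.
Pay = (2400 × $16.00 + 357 × $24.00) ÷ 60 = $782.80.

$782.80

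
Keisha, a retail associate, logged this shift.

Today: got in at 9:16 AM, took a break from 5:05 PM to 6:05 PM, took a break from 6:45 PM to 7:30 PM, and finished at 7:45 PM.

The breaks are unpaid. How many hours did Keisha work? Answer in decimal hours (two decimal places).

8.73 hours

Today: 9:16 AM–7:45 PM = 10 h 29 min; less 105 min break → 8 h 44 min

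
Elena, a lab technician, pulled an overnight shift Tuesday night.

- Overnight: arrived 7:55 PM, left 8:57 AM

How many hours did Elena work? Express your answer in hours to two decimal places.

13.03 hours

Overnight: 7:55 PM → midnight = 4 h 5 min; midnight → 8:57 AM = 8 h 57 min; span 13 h 2 min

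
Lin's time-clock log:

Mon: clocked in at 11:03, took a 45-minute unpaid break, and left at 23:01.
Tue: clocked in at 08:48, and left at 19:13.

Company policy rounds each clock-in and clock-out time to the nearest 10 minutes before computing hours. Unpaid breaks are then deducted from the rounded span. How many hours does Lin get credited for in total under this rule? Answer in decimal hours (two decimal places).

Mon: in 11:03→11:00, out 23:01→23:00; 12 h 0 min − 45 min = 11 h 15 min
Tue: in 08:48→08:50, out 19:13→19:10; 10 h 20 min
Total credited: 21 h 35 min.

21.58 hours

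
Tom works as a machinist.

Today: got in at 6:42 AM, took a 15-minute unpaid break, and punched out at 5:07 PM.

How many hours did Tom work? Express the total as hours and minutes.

Today: 6:42 AM–5:07 PM = 10 h 25 min; less 15 min break → 10 h 10 min

10 h 10 min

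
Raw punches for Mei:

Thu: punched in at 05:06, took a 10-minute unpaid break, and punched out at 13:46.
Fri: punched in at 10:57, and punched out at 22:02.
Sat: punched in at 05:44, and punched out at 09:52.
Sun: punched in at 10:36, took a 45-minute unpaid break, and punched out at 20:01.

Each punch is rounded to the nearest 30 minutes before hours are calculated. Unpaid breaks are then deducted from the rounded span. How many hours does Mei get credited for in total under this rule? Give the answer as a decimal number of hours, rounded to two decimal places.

33.08 hours

Thu: in 05:06→05:00, out 13:46→14:00; 9 h 0 min − 10 min = 8 h 50 min
Fri: in 10:57→11:00, out 22:02→22:00; 11 h 0 min
Sat: in 05:44→05:30, out 09:52→10:00; 4 h 30 min
Sun: in 10:36→10:30, out 20:01→20:00; 9 h 30 min − 45 min = 8 h 45 min
Total credited: 33 h 5 min.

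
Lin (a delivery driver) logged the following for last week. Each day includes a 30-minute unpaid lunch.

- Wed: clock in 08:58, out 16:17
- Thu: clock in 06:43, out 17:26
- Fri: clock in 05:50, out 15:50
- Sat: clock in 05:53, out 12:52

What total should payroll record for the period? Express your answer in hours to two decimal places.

33.02 hours

Wed: 08:58–16:17 = 7 h 19 min; less 30 min break → 6 h 49 min
Thu: 06:43–17:26 = 10 h 43 min; less 30 min break → 10 h 13 min
Fri: 05:50–15:50 = 10 h 0 min; less 30 min break → 9 h 30 min
Sat: 05:53–12:52 = 6 h 59 min; less 30 min break → 6 h 29 min
Total: 6 h 49 min + 10 h 13 min + 9 h 30 min + 6 h 29 min = 33 h 1 min.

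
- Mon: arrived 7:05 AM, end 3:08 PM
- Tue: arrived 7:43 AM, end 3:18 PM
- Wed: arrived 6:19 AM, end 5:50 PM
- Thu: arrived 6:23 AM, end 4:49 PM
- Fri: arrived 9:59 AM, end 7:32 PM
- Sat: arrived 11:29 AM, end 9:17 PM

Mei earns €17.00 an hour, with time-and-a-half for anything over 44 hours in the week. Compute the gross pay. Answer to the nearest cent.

€1077.80

Mon: 7:05 AM–3:08 PM = 8 h 3 min
Tue: 7:43 AM–3:18 PM = 7 h 35 min
Wed: 6:19 AM–5:50 PM = 11 h 31 min
Thu: 6:23 AM–4:49 PM = 10 h 26 min
Fri: 9:59 AM–7:32 PM = 9 h 33 min
Sat: 11:29 AM–9:17 PM = 9 h 48 min
Total worked: 56 h 56 min = 3416 min.
Regular 44 h 0 min = 2640 min at €17.00/h; overtime 12 h 56 min = 776 min at €25.50/h.
Pay = (2640 × €17.00 + 776 × €25.50) ÷ 60 = €1077.80.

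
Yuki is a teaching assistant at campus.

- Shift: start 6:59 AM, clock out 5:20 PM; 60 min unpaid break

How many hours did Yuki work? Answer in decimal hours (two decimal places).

Shift: 6:59 AM–5:20 PM = 10 h 21 min; less 60 min break → 9 h 21 min

9.35 hours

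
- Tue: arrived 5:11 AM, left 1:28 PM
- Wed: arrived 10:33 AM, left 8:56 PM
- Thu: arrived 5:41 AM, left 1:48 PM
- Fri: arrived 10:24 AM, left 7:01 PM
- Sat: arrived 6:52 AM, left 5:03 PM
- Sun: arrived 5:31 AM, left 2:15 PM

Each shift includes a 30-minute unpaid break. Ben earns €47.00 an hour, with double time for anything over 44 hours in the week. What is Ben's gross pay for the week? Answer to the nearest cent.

€2755.77

Tue: 5:11 AM–1:28 PM = 8 h 17 min; less 30 min break → 7 h 47 min
Wed: 10:33 AM–8:56 PM = 10 h 23 min; less 30 min break → 9 h 53 min
Thu: 5:41 AM–1:48 PM = 8 h 7 min; less 30 min break → 7 h 37 min
Fri: 10:24 AM–7:01 PM = 8 h 37 min; less 30 min break → 8 h 7 min
Sat: 6:52 AM–5:03 PM = 10 h 11 min; less 30 min break → 9 h 41 min
Sun: 5:31 AM–2:15 PM = 8 h 44 min; less 30 min break → 8 h 14 min
Total worked: 51 h 19 min = 3079 min.
Regular 44 h 0 min = 2640 min at €47.00/h; overtime 7 h 19 min = 439 min at €94.00/h.
Pay = (2640 × €47.00 + 439 × €94.00) ÷ 60 = €2755.77.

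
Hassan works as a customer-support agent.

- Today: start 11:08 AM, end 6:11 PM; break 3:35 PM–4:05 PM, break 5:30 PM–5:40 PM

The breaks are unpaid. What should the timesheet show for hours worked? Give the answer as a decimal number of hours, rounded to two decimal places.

Today: 11:08 AM–6:11 PM = 7 h 3 min; less 40 min break → 6 h 23 min

6.38 hours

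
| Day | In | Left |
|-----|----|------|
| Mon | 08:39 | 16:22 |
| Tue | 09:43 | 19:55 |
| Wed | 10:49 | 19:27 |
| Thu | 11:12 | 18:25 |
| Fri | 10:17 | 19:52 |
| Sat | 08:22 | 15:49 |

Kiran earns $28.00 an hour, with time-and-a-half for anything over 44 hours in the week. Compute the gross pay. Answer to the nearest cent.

Mon: 08:39–16:22 = 7 h 43 min
Tue: 09:43–19:55 = 10 h 12 min
Wed: 10:49–19:27 = 8 h 38 min
Thu: 11:12–18:25 = 7 h 13 min
Fri: 10:17–19:52 = 9 h 35 min
Sat: 08:22–15:49 = 7 h 27 min
Total worked: 50 h 48 min = 3048 min.
Regular 44 h 0 min = 2640 min at $28.00/h; overtime 6 h 48 min = 408 min at $42.00/h.
Pay = (2640 × $28.00 + 408 × $42.00) ÷ 60 = $1517.60.

$1517.60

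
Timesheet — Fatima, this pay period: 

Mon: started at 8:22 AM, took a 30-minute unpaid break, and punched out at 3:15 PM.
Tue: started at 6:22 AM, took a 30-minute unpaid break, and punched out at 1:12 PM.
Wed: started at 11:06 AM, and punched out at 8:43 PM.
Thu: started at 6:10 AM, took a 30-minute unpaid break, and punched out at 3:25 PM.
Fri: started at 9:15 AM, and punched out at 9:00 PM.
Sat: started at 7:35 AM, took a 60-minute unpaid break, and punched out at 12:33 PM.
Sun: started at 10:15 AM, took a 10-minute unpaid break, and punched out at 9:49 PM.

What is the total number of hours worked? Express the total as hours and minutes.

Mon: 8:22 AM–3:15 PM = 6 h 53 min; less 30 min break → 6 h 23 min
Tue: 6:22 AM–1:12 PM = 6 h 50 min; less 30 min break → 6 h 20 min
Wed: 11:06 AM–8:43 PM = 9 h 37 min
Thu: 6:10 AM–3:25 PM = 9 h 15 min; less 30 min break → 8 h 45 min
Fri: 9:15 AM–9:00 PM = 11 h 45 min
Sat: 7:35 AM–12:33 PM = 4 h 58 min; less 60 min break → 3 h 58 min
Sun: 10:15 AM–9:49 PM = 11 h 34 min; less 10 min break → 11 h 24 min
Total: 6 h 23 min + 6 h 20 min + 9 h 37 min + 8 h 45 min + 11 h 45 min + 3 h 58 min + 11 h 24 min = 58 h 12 min.

58 h 12 min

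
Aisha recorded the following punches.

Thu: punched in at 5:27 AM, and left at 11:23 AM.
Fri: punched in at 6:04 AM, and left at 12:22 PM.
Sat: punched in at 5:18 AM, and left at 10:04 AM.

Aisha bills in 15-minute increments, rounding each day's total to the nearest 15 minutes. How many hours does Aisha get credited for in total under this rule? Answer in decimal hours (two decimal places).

17.00 hours

Thu: 5:27 AM–11:23 AM = 5 h 56 min → rounds to 6 h 0 min
Fri: 6:04 AM–12:22 PM = 6 h 18 min → rounds to 6 h 15 min
Sat: 5:18 AM–10:04 AM = 4 h 46 min → rounds to 4 h 45 min
Total credited: 17 h 0 min.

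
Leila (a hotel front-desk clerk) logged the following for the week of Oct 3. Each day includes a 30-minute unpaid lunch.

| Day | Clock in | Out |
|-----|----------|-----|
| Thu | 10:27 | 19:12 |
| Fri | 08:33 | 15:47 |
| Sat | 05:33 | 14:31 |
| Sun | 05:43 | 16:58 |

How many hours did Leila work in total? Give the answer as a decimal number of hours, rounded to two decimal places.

34.20 hours

Thu: 10:27–19:12 = 8 h 45 min; less 30 min break → 8 h 15 min
Fri: 08:33–15:47 = 7 h 14 min; less 30 min break → 6 h 44 min
Sat: 05:33–14:31 = 8 h 58 min; less 30 min break → 8 h 28 min
Sun: 05:43–16:58 = 11 h 15 min; less 30 min break → 10 h 45 min
Total: 8 h 15 min + 6 h 44 min + 8 h 28 min + 10 h 45 min = 34 h 12 min.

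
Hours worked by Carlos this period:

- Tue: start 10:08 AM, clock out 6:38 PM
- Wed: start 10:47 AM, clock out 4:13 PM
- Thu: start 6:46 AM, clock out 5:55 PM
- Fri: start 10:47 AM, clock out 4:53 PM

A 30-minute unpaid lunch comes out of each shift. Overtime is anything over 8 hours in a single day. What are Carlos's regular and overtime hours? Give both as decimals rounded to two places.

Tue: 10:08 AM–6:38 PM = 8 h 30 min; less 30 min break → 8 h 0 min
Wed: 10:47 AM–4:13 PM = 5 h 26 min; less 30 min break → 4 h 56 min
Thu: 6:46 AM–5:55 PM = 11 h 9 min; less 30 min break → 10 h 39 min
Fri: 10:47 AM–4:53 PM = 6 h 6 min; less 30 min break → 5 h 36 min
Tue reg 8 h 0 min / OT 0 h 0 min; Wed reg 4 h 56 min / OT 0 h 0 min; Thu reg 8 h 0 min / OT 2 h 39 min; Fri reg 5 h 36 min / OT 0 h 0 min.
Totals: regular 26 h 32 min, overtime 2 h 39 min.

Regular 26.53 hours, overtime 2.65 hours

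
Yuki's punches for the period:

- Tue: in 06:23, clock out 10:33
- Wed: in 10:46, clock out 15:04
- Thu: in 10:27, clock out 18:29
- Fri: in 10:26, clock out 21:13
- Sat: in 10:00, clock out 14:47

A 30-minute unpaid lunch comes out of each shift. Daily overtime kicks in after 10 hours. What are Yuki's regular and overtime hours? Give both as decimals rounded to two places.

Tue: 06:23–10:33 = 4 h 10 min; less 30 min break → 3 h 40 min
Wed: 10:46–15:04 = 4 h 18 min; less 30 min break → 3 h 48 min
Thu: 10:27–18:29 = 8 h 2 min; less 30 min break → 7 h 32 min
Fri: 10:26–21:13 = 10 h 47 min; less 30 min break → 10 h 17 min
Sat: 10:00–14:47 = 4 h 47 min; less 30 min break → 4 h 17 min
Tue reg 3 h 40 min / OT 0 h 0 min; Wed reg 3 h 48 min / OT 0 h 0 min; Thu reg 7 h 32 min / OT 0 h 0 min; Fri reg 10 h 0 min / OT 0 h 17 min; Sat reg 4 h 17 min / OT 0 h 0 min.
Totals: regular 29 h 17 min, overtime 0 h 17 min.

Regular 29.28 hours, overtime 0.28 hours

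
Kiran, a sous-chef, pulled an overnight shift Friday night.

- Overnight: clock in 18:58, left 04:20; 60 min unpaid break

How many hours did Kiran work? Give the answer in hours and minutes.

Overnight: 18:58 → midnight = 5 h 2 min; midnight → 04:20 = 4 h 20 min; span 9 h 22 min; less 60 min break → 8 h 22 min

8 h 22 min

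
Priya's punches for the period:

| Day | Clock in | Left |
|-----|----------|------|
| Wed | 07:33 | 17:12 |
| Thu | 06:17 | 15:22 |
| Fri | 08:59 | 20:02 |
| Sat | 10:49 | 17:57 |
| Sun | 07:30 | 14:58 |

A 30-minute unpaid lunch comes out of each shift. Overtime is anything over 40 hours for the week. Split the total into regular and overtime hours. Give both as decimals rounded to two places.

Regular 40.00 hours, overtime 1.88 hours

Wed: 07:33–17:12 = 9 h 39 min; less 30 min break → 9 h 9 min
Thu: 06:17–15:22 = 9 h 5 min; less 30 min break → 8 h 35 min
Fri: 08:59–20:02 = 11 h 3 min; less 30 min break → 10 h 33 min
Sat: 10:49–17:57 = 7 h 8 min; less 30 min break → 6 h 38 min
Sun: 07:30–14:58 = 7 h 28 min; less 30 min break → 6 h 58 min
Total worked: 41 h 53 min = 41.88 h.
Threshold 40 h → overtime 1 h 53 min, regular 40 h 0 min.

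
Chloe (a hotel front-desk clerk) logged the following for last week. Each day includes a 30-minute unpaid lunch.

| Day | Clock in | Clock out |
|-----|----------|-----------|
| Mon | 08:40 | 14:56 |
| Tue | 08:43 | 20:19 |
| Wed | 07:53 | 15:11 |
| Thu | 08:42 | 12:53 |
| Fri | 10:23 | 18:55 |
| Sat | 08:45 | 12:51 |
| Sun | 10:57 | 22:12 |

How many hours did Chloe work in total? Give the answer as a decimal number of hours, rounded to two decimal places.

49.73 hours

Mon: 08:40–14:56 = 6 h 16 min; less 30 min break → 5 h 46 min
Tue: 08:43–20:19 = 11 h 36 min; less 30 min break → 11 h 6 min
Wed: 07:53–15:11 = 7 h 18 min; less 30 min break → 6 h 48 min
Thu: 08:42–12:53 = 4 h 11 min; less 30 min break → 3 h 41 min
Fri: 10:23–18:55 = 8 h 32 min; less 30 min break → 8 h 2 min
Sat: 08:45–12:51 = 4 h 6 min; less 30 min break → 3 h 36 min
Sun: 10:57–22:12 = 11 h 15 min; less 30 min break → 10 h 45 min
Total: 5 h 46 min + 11 h 6 min + 6 h 48 min + 3 h 41 min + 8 h 2 min + 3 h 36 min + 10 h 45 min = 49 h 44 min.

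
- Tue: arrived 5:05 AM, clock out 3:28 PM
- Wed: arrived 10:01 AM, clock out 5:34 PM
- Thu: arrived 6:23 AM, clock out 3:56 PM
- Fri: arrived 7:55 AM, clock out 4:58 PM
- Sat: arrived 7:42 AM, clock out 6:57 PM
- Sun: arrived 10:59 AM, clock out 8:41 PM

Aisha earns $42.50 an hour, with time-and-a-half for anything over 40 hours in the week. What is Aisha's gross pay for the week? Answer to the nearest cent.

Tue: 5:05 AM–3:28 PM = 10 h 23 min
Wed: 10:01 AM–5:34 PM = 7 h 33 min
Thu: 6:23 AM–3:56 PM = 9 h 33 min
Fri: 7:55 AM–4:58 PM = 9 h 3 min
Sat: 7:42 AM–6:57 PM = 11 h 15 min
Sun: 10:59 AM–8:41 PM = 9 h 42 min
Total worked: 57 h 29 min = 3449 min.
Regular 40 h 0 min = 2400 min at $42.50/h; overtime 17 h 29 min = 1049 min at $63.75/h.
Pay = (2400 × $42.50 + 1049 × $63.75) ÷ 60 = $2814.56.

$2814.56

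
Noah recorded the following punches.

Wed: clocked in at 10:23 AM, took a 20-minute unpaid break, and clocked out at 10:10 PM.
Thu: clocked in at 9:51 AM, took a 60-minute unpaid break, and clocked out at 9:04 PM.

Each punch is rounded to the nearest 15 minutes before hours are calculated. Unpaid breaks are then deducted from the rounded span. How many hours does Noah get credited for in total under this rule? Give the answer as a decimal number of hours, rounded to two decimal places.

Wed: in 10:23 AM→10:30 AM, out 10:10 PM→10:15 PM; 11 h 45 min − 20 min = 11 h 25 min
Thu: in 9:51 AM→9:45 AM, out 9:04 PM→9:00 PM; 11 h 15 min − 60 min = 10 h 15 min
Total credited: 21 h 40 min.

21.67 hours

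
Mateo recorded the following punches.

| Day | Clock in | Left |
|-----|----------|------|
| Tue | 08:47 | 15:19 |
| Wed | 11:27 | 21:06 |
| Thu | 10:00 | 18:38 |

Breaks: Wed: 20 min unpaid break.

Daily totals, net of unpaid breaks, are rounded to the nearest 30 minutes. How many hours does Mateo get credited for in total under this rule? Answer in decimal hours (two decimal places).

Tue: 08:47–15:19 = 6 h 32 min → rounds to 6 h 30 min
Wed: 11:27–21:06 = 9 h 39 min − 20 min = 9 h 19 min → rounds to 9 h 30 min
Thu: 10:00–18:38 = 8 h 38 min → rounds to 8 h 30 min
Total credited: 24 h 30 min.

24.50 hours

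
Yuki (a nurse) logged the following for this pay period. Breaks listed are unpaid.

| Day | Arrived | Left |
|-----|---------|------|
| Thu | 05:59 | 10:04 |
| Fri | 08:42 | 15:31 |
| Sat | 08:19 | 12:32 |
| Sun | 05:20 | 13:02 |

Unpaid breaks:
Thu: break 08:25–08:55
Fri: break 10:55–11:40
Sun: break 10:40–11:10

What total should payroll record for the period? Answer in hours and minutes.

Thu: 05:59–10:04 = 4 h 5 min; less 30 min break → 3 h 35 min
Fri: 08:42–15:31 = 6 h 49 min; less 45 min break → 6 h 4 min
Sat: 08:19–12:32 = 4 h 13 min
Sun: 05:20–13:02 = 7 h 42 min; less 30 min break → 7 h 12 min
Total: 3 h 35 min + 6 h 4 min + 4 h 13 min + 7 h 12 min = 21 h 4 min.

21 h 4 min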